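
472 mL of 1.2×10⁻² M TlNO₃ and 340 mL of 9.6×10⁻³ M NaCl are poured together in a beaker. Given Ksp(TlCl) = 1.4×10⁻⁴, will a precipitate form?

No

After mixing, V = 472 mL + 340 mL = 812 mL.
[Tl⁺] = (1.2×10⁻²)(472)/812 = 7.0×10⁻³ M
[Cl⁻] = (9.6×10⁻³)(340)/812 = 4.0×10⁻³ M
Q = [Tl⁺][Cl⁻] = 2.8×10⁻⁵
Q < Ksp (2.8×10⁻⁵ vs 1.4×10⁻⁴); the solution remains unsaturated and no precipitate forms.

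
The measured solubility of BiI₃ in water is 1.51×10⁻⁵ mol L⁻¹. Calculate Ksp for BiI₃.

Ksp = 1.40×10⁻¹⁸

BiI₃(s) ⇌ Bi³⁺(aq) + 3 I⁻(aq)
If s mol/L of BiI₃ dissolves, [Bi³⁺] = s and [I⁻] = 3s.
Ksp = [Bi³⁺][I⁻]^3 = s · (3s)^3 = 27s^4
Ksp = 27 × (1.51×10⁻⁵)^4 = 1.40×10⁻¹⁸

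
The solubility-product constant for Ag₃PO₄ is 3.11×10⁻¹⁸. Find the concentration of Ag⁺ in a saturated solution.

5.53×10⁻⁵ M

Ag₃PO₄(s) ⇌ 3 Ag⁺(aq) + PO₄³⁻(aq)
If s mol/L of Ag₃PO₄ dissolves, [Ag⁺] = 3s and [PO₄³⁻] = s.
Ksp = [Ag⁺]^3[PO₄³⁻] = (3s)^3 · s = 27s^4 = 3.11×10⁻¹⁸
s = 1.84×10⁻⁵ M
[Ag⁺] = 3s = 5.53×10⁻⁵ M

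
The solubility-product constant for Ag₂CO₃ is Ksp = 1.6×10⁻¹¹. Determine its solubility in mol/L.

Ag₂CO₃(s) ⇌ 2 Ag⁺(aq) + CO₃²⁻(aq)
With molar solubility s: [Ag⁺] = 2s, [CO₃²⁻] = s.
Ksp = [Ag⁺]^2[CO₃²⁻] = (2s)^2 · s = 4s^3
4s^3 = 1.6×10⁻¹¹  ⇒  s^3 = 4.0×10⁻¹²
s = 1.6×10⁻⁴ M

1.6×10⁻⁴ M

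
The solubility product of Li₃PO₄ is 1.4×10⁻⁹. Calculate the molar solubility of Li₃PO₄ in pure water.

2.7×10⁻³ M

Li₃PO₄(s) ⇌ 3 Li⁺(aq) + PO₄³⁻(aq)
If s mol/L of Li₃PO₄ dissolves, [Li⁺] = 3s and [PO₄³⁻] = s.
Ksp = [Li⁺]^3[PO₄³⁻] = (3s)^3 · s = 27s^4
27s^4 = 1.4×10⁻⁹  ⇒  s^4 = 5.2×10⁻¹¹
s = 2.7×10⁻³ M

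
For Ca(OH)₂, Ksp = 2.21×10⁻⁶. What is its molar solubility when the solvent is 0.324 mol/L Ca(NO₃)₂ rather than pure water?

1.31×10⁻³ M

Ca(OH)₂(s) ⇌ Ca²⁺(aq) + 2 OH⁻(aq)
Ca²⁺ is already present at 0.324 mol/L. If s mol/L of Ca(OH)₂ dissolves, [OH⁻] = 2s while [Ca²⁺] ≈ 0.324 mol/L.
Ksp = [Ca²⁺][OH⁻]^2 = (0.324)(2s)^2
(2s)^2 = 2.21×10⁻⁶ / (0.324) = 6.82×10⁻⁶
s = 1.31×10⁻³ mol/L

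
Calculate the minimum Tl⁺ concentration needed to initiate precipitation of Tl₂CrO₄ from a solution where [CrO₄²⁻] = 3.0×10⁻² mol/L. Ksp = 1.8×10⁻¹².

Precipitation of each salt begins when its ion product equals Ksp.
Tl₂CrO₄(s) ⇌ 2 Tl⁺(aq) + CrO₄²⁻(aq)
Ksp = [Tl⁺]^2[CrO₄²⁻] = [Tl⁺]^2(3.0×10⁻²)
[Tl⁺]^2 = 1.8×10⁻¹² / (3.0×10⁻²) = 6.0×10⁻¹¹
[Tl⁺] = 7.7×10⁻⁶ mol/L

7.7×10⁻⁶ M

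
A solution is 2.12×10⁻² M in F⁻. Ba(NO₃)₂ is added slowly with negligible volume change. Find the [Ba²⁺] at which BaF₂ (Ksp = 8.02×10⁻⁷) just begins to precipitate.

Precipitation of each salt begins when its ion product equals Ksp.
BaF₂(s) ⇌ Ba²⁺(aq) + 2 F⁻(aq)
Ksp = [Ba²⁺][F⁻]^2 = [Ba²⁺](2.12×10⁻²)^2
[Ba²⁺] = 8.02×10⁻⁷ / (2.12×10⁻²)^2 = 1.78×10⁻³
[Ba²⁺] = 1.78×10⁻³ M

1.78×10⁻³ M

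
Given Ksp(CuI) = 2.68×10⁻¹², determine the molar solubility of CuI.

CuI(s) ⇌ Cu⁺(aq) + I⁻(aq)
With molar solubility s: [Cu⁺] = s, [I⁻] = s.
Ksp = [Cu⁺][I⁻] = s · s = s^2
s^2 = 2.68×10⁻¹²
Taking the 2nd root, s = 1.64×10⁻⁶ mol L⁻¹.

1.64×10⁻⁶ M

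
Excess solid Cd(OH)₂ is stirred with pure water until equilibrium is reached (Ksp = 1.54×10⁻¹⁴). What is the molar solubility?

Cd(OH)₂(s) ⇌ Cd²⁺(aq) + 2 OH⁻(aq)
With molar solubility s: [Cd²⁺] = s, [OH⁻] = 2s.
Ksp = [Cd²⁺][OH⁻]^2 = s · (2s)^2 = 4s^3
4s^3 = 1.54×10⁻¹⁴  ⇒  s^3 = 3.85×10⁻¹⁵
s = 1.57×10⁻⁵ M

1.57×10⁻⁵ M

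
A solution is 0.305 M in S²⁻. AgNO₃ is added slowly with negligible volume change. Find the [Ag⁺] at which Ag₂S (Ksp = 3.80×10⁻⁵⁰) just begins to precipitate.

Precipitation of each salt begins when its ion product equals Ksp.
Ag₂S(s) ⇌ 2 Ag⁺(aq) + S²⁻(aq)
Ksp = [Ag⁺]^2[S²⁻] = [Ag⁺]^2(0.305)
[Ag⁺]^2 = 3.80×10⁻⁵⁰ / (0.305) = 1.25×10⁻⁴⁹
[Ag⁺] = 3.53×10⁻²⁵ M

3.53×10⁻²⁵ M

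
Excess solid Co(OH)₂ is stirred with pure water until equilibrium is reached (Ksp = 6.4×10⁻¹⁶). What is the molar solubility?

Co(OH)₂(s) ⇌ Co²⁺(aq) + 2 OH⁻(aq)
For each mole of Co(OH)₂ that dissolves per liter, [Co²⁺] = s and [OH⁻] = 2s; let s denote this solubility.
Ksp = [Co²⁺][OH⁻]^2 = s · (2s)^2 = 4s^3
4s^3 = 6.4×10⁻¹⁶  ⇒  s^3 = 1.6×10⁻¹⁶
s = (1.6×10⁻¹⁶)^(1/3) = 5.4×10⁻⁶ mol/L

5.4×10⁻⁶ M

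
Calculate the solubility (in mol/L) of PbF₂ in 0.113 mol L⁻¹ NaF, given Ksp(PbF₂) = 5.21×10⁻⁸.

4.08×10⁻⁶ M

PbF₂(s) ⇌ Pb²⁺(aq) + 2 F⁻(aq)
Let s be the solubility of PbF₂ here. The common ion gives [F⁻] ≈ 0.113 mol L⁻¹, and [Pb²⁺] = s.
Ksp = [Pb²⁺][F⁻]^2 = s(0.113)^2
s = 5.21×10⁻⁸ / (0.113)^2 = 4.08×10⁻⁶
s = 4.08×10⁻⁶ mol L⁻¹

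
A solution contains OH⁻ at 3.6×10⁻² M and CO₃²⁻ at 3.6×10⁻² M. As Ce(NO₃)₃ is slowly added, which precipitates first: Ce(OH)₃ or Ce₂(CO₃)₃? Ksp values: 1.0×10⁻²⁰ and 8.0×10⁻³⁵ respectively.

Precipitation begins when Q = Ksp.
For Ce(OH)₃: [Ce³⁺] = (Ksp/[OH⁻]^3) = 2.1×10⁻¹⁶ M
For Ce₂(CO₃)₃: [Ce³⁺] = (Ksp/[CO₃²⁻]^3)^(1/2) = 1.3×10⁻¹⁵ M
Since Ce(OH)₃ needs less Ce³⁺ to reach saturation, it precipitates first.

Ce(OH)₃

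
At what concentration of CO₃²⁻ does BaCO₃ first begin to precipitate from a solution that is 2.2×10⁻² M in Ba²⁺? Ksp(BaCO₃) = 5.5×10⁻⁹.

2.5×10⁻⁷ M

Precipitation of each salt begins when its ion product equals Ksp.
BaCO₃(s) ⇌ Ba²⁺(aq) + CO₃²⁻(aq)
Ksp = [Ba²⁺][CO₃²⁻] = [CO₃²⁻](2.2×10⁻²)
[CO₃²⁻] = 5.5×10⁻⁹ / (2.2×10⁻²) = 2.5×10⁻⁷
[CO₃²⁻] = 2.5×10⁻⁷ M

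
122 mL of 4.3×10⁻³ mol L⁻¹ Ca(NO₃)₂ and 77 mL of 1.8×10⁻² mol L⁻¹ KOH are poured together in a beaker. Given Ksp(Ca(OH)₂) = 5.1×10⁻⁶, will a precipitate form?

The combined volume is 199 mL.
[Ca²⁺] = (4.3×10⁻³)(122)/199 = 2.6×10⁻³ mol L⁻¹
[OH⁻] = (1.8×10⁻²)(77)/199 = 7.0×10⁻³ mol L⁻¹
Q = [Ca²⁺][OH⁻]^2 = 1.3×10⁻⁷
Q < Ksp (1.3×10⁻⁷ vs 5.1×10⁻⁶); the solution remains unsaturated and no precipitate forms.

No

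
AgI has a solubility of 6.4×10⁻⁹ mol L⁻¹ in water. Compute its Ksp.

AgI(s) ⇌ Ag⁺(aq) + I⁻(aq)
If s mol/L of AgI dissolves, [Ag⁺] = s and [I⁻] = s.
Ksp = [Ag⁺][I⁻] = s · s = s^2
Ksp = (6.4×10⁻⁹)^2 = 4.1×10⁻¹⁷

Ksp = 4.1×10⁻¹⁷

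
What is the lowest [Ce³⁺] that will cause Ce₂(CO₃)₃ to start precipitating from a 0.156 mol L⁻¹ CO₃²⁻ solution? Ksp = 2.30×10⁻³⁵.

Precipitation of each salt begins when its ion product equals Ksp.
Ce₂(CO₃)₃(s) ⇌ 2 Ce³⁺(aq) + 3 CO₃²⁻(aq)
Ksp = [Ce³⁺]^2[CO₃²⁻]^3 = [Ce³⁺]^2(0.156)^3
[Ce³⁺]^2 = 2.30×10⁻³⁵ / (0.156)^3 = 6.06×10⁻³³
[Ce³⁺] = 7.78×10⁻¹⁷ mol L⁻¹

7.78×10⁻¹⁷ M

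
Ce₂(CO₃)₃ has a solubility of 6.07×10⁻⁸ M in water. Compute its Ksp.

Ksp = 8.90×10⁻³⁵

Ce₂(CO₃)₃(s) ⇌ 2 Ce³⁺(aq) + 3 CO₃²⁻(aq)
Let s be the molar solubility. Then [Ce³⁺] = 2s and [CO₃²⁻] = 3s.
Ksp = [Ce³⁺]^2[CO₃²⁻]^3 = (2s)^2 · (3s)^3 = 108s^5
Ksp = 108 × (6.07×10⁻⁸)^5 = 8.90×10⁻³⁵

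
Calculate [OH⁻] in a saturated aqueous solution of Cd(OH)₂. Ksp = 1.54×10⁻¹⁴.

3.13×10⁻⁵ M

Cd(OH)₂(s) ⇌ Cd²⁺(aq) + 2 OH⁻(aq)
Call the molar solubility s, so that [Cd²⁺] = s and [OH⁻] = 2s.
Ksp = [Cd²⁺][OH⁻]^2 = s · (2s)^2 = 4s^3 = 1.54×10⁻¹⁴
s = 1.57×10⁻⁵ M
[OH⁻] = 2s = 3.13×10⁻⁵ M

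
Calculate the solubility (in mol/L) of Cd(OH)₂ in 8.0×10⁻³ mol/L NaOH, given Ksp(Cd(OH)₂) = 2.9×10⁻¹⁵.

4.5×10⁻¹¹ M

Cd(OH)₂(s) ⇌ Cd²⁺(aq) + 2 OH⁻(aq)
With OH⁻ already at 8.0×10⁻³ mol/L and s small, take [OH⁻] ≈ 8.0×10⁻³ mol/L and [Cd²⁺] = s.
Ksp = [Cd²⁺][OH⁻]^2 = s(8.0×10⁻³)^2
s = 2.9×10⁻¹⁵ / (8.0×10⁻³)^2 = 4.5×10⁻¹¹
s = 4.5×10⁻¹¹ mol/L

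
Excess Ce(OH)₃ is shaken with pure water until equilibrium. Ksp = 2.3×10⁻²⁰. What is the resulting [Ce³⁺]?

5.4×10⁻⁶ M

Ce(OH)₃(s) ⇌ Ce³⁺(aq) + 3 OH⁻(aq)
For each mole of Ce(OH)₃ that dissolves per liter, [Ce³⁺] = s and [OH⁻] = 3s; let s denote this solubility.
Ksp = [Ce³⁺][OH⁻]^3 = s · (3s)^3 = 27s^4 = 2.3×10⁻²⁰
s = 5.4×10⁻⁶ mol/L
[Ce³⁺] = s = 5.4×10⁻⁶ mol/L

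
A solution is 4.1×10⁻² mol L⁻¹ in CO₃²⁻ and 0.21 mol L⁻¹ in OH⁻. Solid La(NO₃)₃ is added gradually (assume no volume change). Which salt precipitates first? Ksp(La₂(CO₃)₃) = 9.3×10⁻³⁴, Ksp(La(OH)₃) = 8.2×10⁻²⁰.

Precipitation begins when Q = Ksp.
For La₂(CO₃)₃: [La³⁺] = (Ksp/[CO₃²⁻]^3)^(1/2) = 3.7×10⁻¹⁵ mol L⁻¹
For La(OH)₃: [La³⁺] = (Ksp/[OH⁻]^3) = 8.9×10⁻¹⁸ mol L⁻¹
Since La(OH)₃ needs less La³⁺ to reach saturation, it precipitates first.

La(OH)₃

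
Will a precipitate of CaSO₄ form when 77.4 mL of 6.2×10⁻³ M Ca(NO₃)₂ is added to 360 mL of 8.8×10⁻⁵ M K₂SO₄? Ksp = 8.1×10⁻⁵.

No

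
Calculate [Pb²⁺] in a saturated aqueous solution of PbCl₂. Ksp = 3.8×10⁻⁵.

2.1×10⁻² M

PbCl₂(s) ⇌ Pb²⁺(aq) + 2 Cl⁻(aq)
For each mole of PbCl₂ that dissolves per liter, [Pb²⁺] = s and [Cl⁻] = 2s; let s denote this solubility.
Ksp = [Pb²⁺][Cl⁻]^2 = s · (2s)^2 = 4s^3 = 3.8×10⁻⁵
s = 2.1×10⁻² M
[Pb²⁺] = s = 2.1×10⁻² M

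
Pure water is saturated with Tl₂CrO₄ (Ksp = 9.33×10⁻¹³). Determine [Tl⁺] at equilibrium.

1.23×10⁻⁴ M

Tl₂CrO₄(s) ⇌ 2 Tl⁺(aq) + CrO₄²⁻(aq)
If s mol/L of Tl₂CrO₄ dissolves, [Tl⁺] = 2s and [CrO₄²⁻] = s.
Ksp = [Tl⁺]^2[CrO₄²⁻] = (2s)^2 · s = 4s^3 = 9.33×10⁻¹³
s = 6.16×10⁻⁵ mol L⁻¹
[Tl⁺] = 2s = 1.23×10⁻⁴ mol L⁻¹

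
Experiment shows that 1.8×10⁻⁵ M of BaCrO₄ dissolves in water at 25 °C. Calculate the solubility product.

BaCrO₄(s) ⇌ Ba²⁺(aq) + CrO₄²⁻(aq)
Let s be the molar solubility. Then [Ba²⁺] = s and [CrO₄²⁻] = s.
Ksp = [Ba²⁺][CrO₄²⁻] = s · s = s^2
Ksp = (1.8×10⁻⁵)^2 = 3.2×10⁻¹⁰

Ksp = 3.2×10⁻¹⁰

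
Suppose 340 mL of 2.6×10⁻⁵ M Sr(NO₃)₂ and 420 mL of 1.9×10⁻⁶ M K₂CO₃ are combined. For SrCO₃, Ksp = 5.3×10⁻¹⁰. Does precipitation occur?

The combined volume is 760 mL.
[Sr²⁺] = (2.6×10⁻⁵)(340)/760 = 1.2×10⁻⁵ M
[CO₃²⁻] = (1.9×10⁻⁶)(420)/760 = 1.1×10⁻⁶ M
Q = [Sr²⁺][CO₃²⁻] = 1.2×10⁻¹¹
Q < Ksp (1.2×10⁻¹¹ vs 5.3×10⁻¹⁰); the solution remains unsaturated and no precipitate forms.

No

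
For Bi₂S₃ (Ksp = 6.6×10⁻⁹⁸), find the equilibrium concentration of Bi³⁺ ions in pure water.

2.9×10⁻²⁰ M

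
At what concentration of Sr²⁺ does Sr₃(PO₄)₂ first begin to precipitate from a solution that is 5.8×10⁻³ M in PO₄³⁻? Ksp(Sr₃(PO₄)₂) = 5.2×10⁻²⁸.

2.5×10⁻⁸ M

A salt starts to precipitate once the ion product Q reaches its Ksp.
Sr₃(PO₄)₂(s) ⇌ 3 Sr²⁺(aq) + 2 PO₄³⁻(aq)
Ksp = [Sr²⁺]^3[PO₄³⁻]^2 = [Sr²⁺]^3(5.8×10⁻³)^2
[Sr²⁺]^3 = 5.2×10⁻²⁸ / (5.8×10⁻³)^2 = 1.5×10⁻²³
[Sr²⁺] = 2.5×10⁻⁸ M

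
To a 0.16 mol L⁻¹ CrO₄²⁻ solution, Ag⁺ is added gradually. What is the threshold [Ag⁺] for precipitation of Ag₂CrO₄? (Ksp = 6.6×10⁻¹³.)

2.0×10⁻⁶ M

The threshold for precipitation is Q = Ksp.
Ag₂CrO₄(s) ⇌ 2 Ag⁺(aq) + CrO₄²⁻(aq)
Ksp = [Ag⁺]^2[CrO₄²⁻] = [Ag⁺]^2(0.16)
[Ag⁺]^2 = 6.6×10⁻¹³ / (0.16) = 4.1×10⁻¹²
[Ag⁺] = 2.0×10⁻⁶ mol L⁻¹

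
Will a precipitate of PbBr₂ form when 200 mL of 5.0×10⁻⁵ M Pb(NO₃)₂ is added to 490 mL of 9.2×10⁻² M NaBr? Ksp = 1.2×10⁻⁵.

No

After mixing, V = 200 mL + 490 mL = 690 mL.
[Pb²⁺] = (5.0×10⁻⁵)(200)/690 = 1.4×10⁻⁵ M
[Br⁻] = (9.2×10⁻²)(490)/690 = 6.5×10⁻² M
Q = [Pb²⁺][Br⁻]^2 = 6.2×10⁻⁸
Since Q (6.2×10⁻⁸) is less than Ksp (1.2×10⁻⁵), no PbBr₂ precipitates.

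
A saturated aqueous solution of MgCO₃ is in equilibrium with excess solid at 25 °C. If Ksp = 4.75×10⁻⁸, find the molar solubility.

2.18×10⁻⁴ M

MgCO₃(s) ⇌ Mg²⁺(aq) + CO₃²⁻(aq)
Call the molar solubility s, so that [Mg²⁺] = s and [CO₃²⁻] = s.
Ksp = [Mg²⁺][CO₃²⁻] = s · s = s^2
s^2 = 4.75×10⁻⁸
s = 2.18×10⁻⁴ M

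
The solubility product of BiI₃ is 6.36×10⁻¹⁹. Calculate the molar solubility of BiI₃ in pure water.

BiI₃(s) ⇌ Bi³⁺(aq) + 3 I⁻(aq)
For each mole of BiI₃ that dissolves per liter, [Bi³⁺] = s and [I⁻] = 3s; let s denote this solubility.
Ksp = [Bi³⁺][I⁻]^3 = s · (3s)^3 = 27s^4
27s^4 = 6.36×10⁻¹⁹  ⇒  s^4 = 2.36×10⁻²⁰
s = (2.36×10⁻²⁰)^(1/4) = 1.24×10⁻⁵ mol L⁻¹

1.24×10⁻⁵ M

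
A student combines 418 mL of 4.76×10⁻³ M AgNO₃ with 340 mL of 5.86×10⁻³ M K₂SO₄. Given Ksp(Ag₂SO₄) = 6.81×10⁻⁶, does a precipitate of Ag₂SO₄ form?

Total volume after mixing = 418 + 340 = 758 mL.
[Ag⁺] = (4.76×10⁻³)(418)/758 = 2.62×10⁻³ M
[SO₄²⁻] = (5.86×10⁻³)(340)/758 = 2.63×10⁻³ M
Q = [Ag⁺]^2[SO₄²⁻] = 1.81×10⁻⁸
Q = 1.81×10⁻⁸ < Ksp = 6.81×10⁻⁶, so the solution is unsaturated and no precipitate forms.

No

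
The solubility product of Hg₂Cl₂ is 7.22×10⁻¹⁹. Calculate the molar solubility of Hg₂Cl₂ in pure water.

Hg₂Cl₂(s) ⇌ Hg₂²⁺(aq) + 2 Cl⁻(aq)
With molar solubility s: [Hg₂²⁺] = s, [Cl⁻] = 2s.
Ksp = [Hg₂²⁺][Cl⁻]^2 = s · (2s)^2 = 4s^3
4s^3 = 7.22×10⁻¹⁹  ⇒  s^3 = 1.81×10⁻¹⁹
Taking the 3rd root, s = 5.65×10⁻⁷ mol L⁻¹.

5.65×10⁻⁷ M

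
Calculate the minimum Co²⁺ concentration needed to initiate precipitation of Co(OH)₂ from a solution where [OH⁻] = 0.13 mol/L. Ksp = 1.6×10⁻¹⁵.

9.5×10⁻¹⁴ M

The threshold for precipitation is Q = Ksp.
Co(OH)₂(s) ⇌ Co²⁺(aq) + 2 OH⁻(aq)
Ksp = [Co²⁺][OH⁻]^2 = [Co²⁺](0.13)^2
[Co²⁺] = 1.6×10⁻¹⁵ / (0.13)^2 = 9.5×10⁻¹⁴
[Co²⁺] = 9.5×10⁻¹⁴ mol/L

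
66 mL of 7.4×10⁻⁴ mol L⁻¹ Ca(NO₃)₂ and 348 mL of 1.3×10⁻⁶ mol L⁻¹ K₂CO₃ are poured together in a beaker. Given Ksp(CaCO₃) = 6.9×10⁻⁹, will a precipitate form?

No

After mixing, V = 66 mL + 348 mL = 414 mL.
[Ca²⁺] = (7.4×10⁻⁴)(66)/414 = 1.2×10⁻⁴ mol L⁻¹
[CO₃²⁻] = (1.3×10⁻⁶)(348)/414 = 1.1×10⁻⁶ mol L⁻¹
Q = [Ca²⁺][CO₃²⁻] = 1.3×10⁻¹⁰
Q = 1.3×10⁻¹⁰ < Ksp = 6.9×10⁻⁹, so the solution is unsaturated and no precipitate forms.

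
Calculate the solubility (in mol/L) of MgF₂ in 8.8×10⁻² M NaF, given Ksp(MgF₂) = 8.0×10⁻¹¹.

MgF₂(s) ⇌ Mg²⁺(aq) + 2 F⁻(aq)
With F⁻ already at 8.8×10⁻² M and s small, take [F⁻] ≈ 8.8×10⁻² M and [Mg²⁺] = s.
Ksp = [Mg²⁺][F⁻]^2 = s(8.8×10⁻²)^2
s = 8.0×10⁻¹¹ / (8.8×10⁻²)^2 = 1.0×10⁻⁸
s = 1.0×10⁻⁸ M

1.0×10⁻⁸ M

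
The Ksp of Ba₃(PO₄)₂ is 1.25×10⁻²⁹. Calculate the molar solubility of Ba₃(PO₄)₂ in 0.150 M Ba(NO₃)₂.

3.04×10⁻¹⁴ M

Ba₃(PO₄)₂(s) ⇌ 3 Ba²⁺(aq) + 2 PO₄³⁻(aq)
With Ba²⁺ already at 0.150 M and s small, take [Ba²⁺] ≈ 0.150 M and [PO₄³⁻] = 2s.
Ksp = [Ba²⁺]^3[PO₄³⁻]^2 = (0.150)^3(2s)^2
(2s)^2 = 1.25×10⁻²⁹ / (0.150)^3 = 3.70×10⁻²⁷
s = 3.04×10⁻¹⁴ M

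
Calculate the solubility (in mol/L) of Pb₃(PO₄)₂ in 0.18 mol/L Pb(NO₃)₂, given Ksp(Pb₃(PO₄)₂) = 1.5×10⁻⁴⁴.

Pb₃(PO₄)₂(s) ⇌ 3 Pb²⁺(aq) + 2 PO₄³⁻(aq)
Let s be the solubility of Pb₃(PO₄)₂ here. The common ion gives [Pb²⁺] ≈ 0.18 mol/L, and [PO₄³⁻] = 2s.
Ksp = [Pb²⁺]^3[PO₄³⁻]^2 = (0.18)^3(2s)^2
(2s)^2 = 1.5×10⁻⁴⁴ / (0.18)^3 = 2.6×10⁻⁴²
s = 8.0×10⁻²² mol/L

8.0×10⁻²² M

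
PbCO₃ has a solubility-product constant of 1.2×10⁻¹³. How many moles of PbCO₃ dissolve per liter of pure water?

PbCO₃(s) ⇌ Pb²⁺(aq) + CO₃²⁻(aq)
For each mole of PbCO₃ that dissolves per liter, [Pb²⁺] = s and [CO₃²⁻] = s; let s denote this solubility.
Ksp = [Pb²⁺][CO₃²⁻] = s · s = s^2
s^2 = 1.2×10⁻¹³
Taking the 2nd root, s = 3.5×10⁻⁷ M.

3.5×10⁻⁷ M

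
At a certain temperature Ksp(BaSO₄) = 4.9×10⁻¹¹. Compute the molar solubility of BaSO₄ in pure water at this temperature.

7.0×10⁻⁶ M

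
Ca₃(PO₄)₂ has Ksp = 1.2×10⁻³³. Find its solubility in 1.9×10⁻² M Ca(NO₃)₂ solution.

6.6×10⁻¹⁵ M

Ca₃(PO₄)₂(s) ⇌ 3 Ca²⁺(aq) + 2 PO₄³⁻(aq)
The solution already contains Ca²⁺ at 1.9×10⁻² M. Let s be the molar solubility of Ca₃(PO₄)₂.
[Ca²⁺] ≈ 1.9×10⁻² M (common ion dominates); [PO₄³⁻] = 2s.
Ksp = [Ca²⁺]^3[PO₄³⁻]^2 = (1.9×10⁻²)^3(2s)^2
(2s)^2 = 1.2×10⁻³³ / (1.9×10⁻²)^3 = 1.7×10⁻²⁸
s = 6.6×10⁻¹⁵ M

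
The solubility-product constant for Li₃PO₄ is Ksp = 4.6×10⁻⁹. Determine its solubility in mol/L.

3.6×10⁻³ M

Li₃PO₄(s) ⇌ 3 Li⁺(aq) + PO₄³⁻(aq)
If s mol/L of Li₃PO₄ dissolves, [Li⁺] = 3s and [PO₄³⁻] = s.
Ksp = [Li⁺]^3[PO₄³⁻] = (3s)^3 · s = 27s^4
27s^4 = 4.6×10⁻⁹  ⇒  s^4 = 1.7×10⁻¹⁰
s = (1.7×10⁻¹⁰)^(1/4) = 3.6×10⁻³ M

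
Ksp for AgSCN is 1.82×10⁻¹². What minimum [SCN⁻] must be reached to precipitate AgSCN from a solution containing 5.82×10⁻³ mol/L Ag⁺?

3.13×10⁻¹⁰ M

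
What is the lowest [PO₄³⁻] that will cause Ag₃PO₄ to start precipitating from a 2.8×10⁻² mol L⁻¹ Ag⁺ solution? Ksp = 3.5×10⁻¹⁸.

1.6×10⁻¹³ M

Precipitation begins when Q = Ksp.
Ag₃PO₄(s) ⇌ 3 Ag⁺(aq) + PO₄³⁻(aq)
Ksp = [Ag⁺]^3[PO₄³⁻] = [PO₄³⁻](2.8×10⁻²)^3
[PO₄³⁻] = 3.5×10⁻¹⁸ / (2.8×10⁻²)^3 = 1.6×10⁻¹³
[PO₄³⁻] = 1.6×10⁻¹³ mol L⁻¹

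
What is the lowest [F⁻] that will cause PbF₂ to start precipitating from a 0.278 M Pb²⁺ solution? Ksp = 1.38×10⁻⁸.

The threshold for precipitation is Q = Ksp.
PbF₂(s) ⇌ Pb²⁺(aq) + 2 F⁻(aq)
Ksp = [Pb²⁺][F⁻]^2 = [F⁻]^2(0.278)
[F⁻]^2 = 1.38×10⁻⁸ / (0.278) = 4.96×10⁻⁸
[F⁻] = 2.23×10⁻⁴ M

2.23×10⁻⁴ M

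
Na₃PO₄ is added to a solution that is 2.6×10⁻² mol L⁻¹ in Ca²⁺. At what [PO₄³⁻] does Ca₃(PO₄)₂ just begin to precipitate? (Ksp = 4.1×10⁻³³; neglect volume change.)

Precipitation begins when Q = Ksp.
Ca₃(PO₄)₂(s) ⇌ 3 Ca²⁺(aq) + 2 PO₄³⁻(aq)
Ksp = [Ca²⁺]^3[PO₄³⁻]^2 = [PO₄³⁻]^2(2.6×10⁻²)^3
[PO₄³⁻]^2 = 4.1×10⁻³³ / (2.6×10⁻²)^3 = 2.3×10⁻²⁸
[PO₄³⁻] = 1.5×10⁻¹⁴ mol L⁻¹

1.5×10⁻¹⁴ M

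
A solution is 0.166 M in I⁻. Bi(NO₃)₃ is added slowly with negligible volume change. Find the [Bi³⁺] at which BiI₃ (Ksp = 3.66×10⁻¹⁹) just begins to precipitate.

8.00×10⁻¹⁷ M

Precipitation begins when Q = Ksp.
BiI₃(s) ⇌ Bi³⁺(aq) + 3 I⁻(aq)
Ksp = [Bi³⁺][I⁻]^3 = [Bi³⁺](0.166)^3
[Bi³⁺] = 3.66×10⁻¹⁹ / (0.166)^3 = 8.00×10⁻¹⁷
[Bi³⁺] = 8.00×10⁻¹⁷ M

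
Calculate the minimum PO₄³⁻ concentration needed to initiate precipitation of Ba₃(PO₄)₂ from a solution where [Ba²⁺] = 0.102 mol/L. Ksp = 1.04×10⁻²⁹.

9.90×10⁻¹⁴ M

The threshold for precipitation is Q = Ksp.
Ba₃(PO₄)₂(s) ⇌ 3 Ba²⁺(aq) + 2 PO₄³⁻(aq)
Ksp = [Ba²⁺]^3[PO₄³⁻]^2 = [PO₄³⁻]^2(0.102)^3
[PO₄³⁻]^2 = 1.04×10⁻²⁹ / (0.102)^3 = 9.80×10⁻²⁷
[PO₄³⁻] = 9.90×10⁻¹⁴ mol/L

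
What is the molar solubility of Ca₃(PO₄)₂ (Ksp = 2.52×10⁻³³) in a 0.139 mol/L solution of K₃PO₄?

Ca₃(PO₄)₂(s) ⇌ 3 Ca²⁺(aq) + 2 PO₄³⁻(aq)
With PO₄³⁻ already at 0.139 mol/L and s small, take [PO₄³⁻] ≈ 0.139 mol/L and [Ca²⁺] = 3s.
Ksp = [Ca²⁺]^3[PO₄³⁻]^2 = (3s)^3(0.139)^2
(3s)^3 = 2.52×10⁻³³ / (0.139)^2 = 1.30×10⁻³¹
s = 1.69×10⁻¹¹ mol/L

1.69×10⁻¹¹ M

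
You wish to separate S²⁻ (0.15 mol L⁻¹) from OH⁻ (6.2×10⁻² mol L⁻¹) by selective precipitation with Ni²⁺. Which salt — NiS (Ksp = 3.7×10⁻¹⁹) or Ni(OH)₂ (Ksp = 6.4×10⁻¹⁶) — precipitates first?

NiS

The threshold for precipitation is Q = Ksp.
For NiS: [Ni²⁺] = (Ksp/[S²⁻]) = 2.5×10⁻¹⁸ mol L⁻¹
For Ni(OH)₂: [Ni²⁺] = (Ksp/[OH⁻]^2) = 1.7×10⁻¹³ mol L⁻¹
Since NiS needs less Ni²⁺ to reach saturation, it precipitates first.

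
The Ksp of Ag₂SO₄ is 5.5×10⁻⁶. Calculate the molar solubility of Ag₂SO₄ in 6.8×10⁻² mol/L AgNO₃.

1.2×10⁻³ M

Ag₂SO₄(s) ⇌ 2 Ag⁺(aq) + SO₄²⁻(aq)
Let s be the solubility of Ag₂SO₄ here. The common ion gives [Ag⁺] ≈ 6.8×10⁻² mol/L, and [SO₄²⁻] = s.
Ksp = [Ag⁺]^2[SO₄²⁻] = (6.8×10⁻²)^2s
s = 5.5×10⁻⁶ / (6.8×10⁻²)^2 = 1.2×10⁻³
s = 1.2×10⁻³ mol/L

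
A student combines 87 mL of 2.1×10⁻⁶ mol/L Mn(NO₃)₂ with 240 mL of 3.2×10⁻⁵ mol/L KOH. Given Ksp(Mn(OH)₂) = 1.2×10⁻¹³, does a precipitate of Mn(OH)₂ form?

Total volume after mixing = 87 + 240 = 327 mL.
[Mn²⁺] = (2.1×10⁻⁶)(87)/327 = 5.6×10⁻⁷ mol/L
[OH⁻] = (3.2×10⁻⁵)(240)/327 = 2.3×10⁻⁵ mol/L
Q = [Mn²⁺][OH⁻]^2 = 3.1×10⁻¹⁶
Since Q (3.1×10⁻¹⁶) is less than Ksp (1.2×10⁻¹³), no Mn(OH)₂ precipitates.

No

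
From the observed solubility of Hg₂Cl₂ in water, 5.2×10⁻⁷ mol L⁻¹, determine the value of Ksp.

Hg₂Cl₂(s) ⇌ Hg₂²⁺(aq) + 2 Cl⁻(aq)
Call the molar solubility s, so that [Hg₂²⁺] = s and [Cl⁻] = 2s.
Ksp = [Hg₂²⁺][Cl⁻]^2 = s · (2s)^2 = 4s^3
Ksp = 4 × (5.2×10⁻⁷)^3 = 5.6×10⁻¹⁹

Ksp = 5.6×10⁻¹⁹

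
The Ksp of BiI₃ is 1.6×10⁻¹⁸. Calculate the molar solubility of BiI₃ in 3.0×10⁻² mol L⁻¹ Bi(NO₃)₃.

1.3×10⁻⁶ M

BiI₃(s) ⇌ Bi³⁺(aq) + 3 I⁻(aq)
Let s be the solubility of BiI₃ here. The common ion gives [Bi³⁺] ≈ 3.0×10⁻² mol L⁻¹, and [I⁻] = 3s.
Ksp = [Bi³⁺][I⁻]^3 = (3.0×10⁻²)(3s)^3
(3s)^3 = 1.6×10⁻¹⁸ / (3.0×10⁻²) = 5.3×10⁻¹⁷
s = 1.3×10⁻⁶ mol L⁻¹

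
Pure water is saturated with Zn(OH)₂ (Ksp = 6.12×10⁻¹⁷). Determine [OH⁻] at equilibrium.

4.97×10⁻⁶ M

Zn(OH)₂(s) ⇌ Zn²⁺(aq) + 2 OH⁻(aq)
With molar solubility s: [Zn²⁺] = s, [OH⁻] = 2s.
Ksp = [Zn²⁺][OH⁻]^2 = s · (2s)^2 = 4s^3 = 6.12×10⁻¹⁷
s = 2.48×10⁻⁶ mol/L
[OH⁻] = 2s = 4.97×10⁻⁶ mol/L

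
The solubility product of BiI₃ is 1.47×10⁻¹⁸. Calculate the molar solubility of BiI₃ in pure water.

1.53×10⁻⁵ M

BiI₃(s) ⇌ Bi³⁺(aq) + 3 I⁻(aq)
For each mole of BiI₃ that dissolves per liter, [Bi³⁺] = s and [I⁻] = 3s; let s denote this solubility.
Ksp = [Bi³⁺][I⁻]^3 = s · (3s)^3 = 27s^4
27s^4 = 1.47×10⁻¹⁸  ⇒  s^4 = 5.44×10⁻²⁰
Taking the 4th root, s = 1.53×10⁻⁵ M.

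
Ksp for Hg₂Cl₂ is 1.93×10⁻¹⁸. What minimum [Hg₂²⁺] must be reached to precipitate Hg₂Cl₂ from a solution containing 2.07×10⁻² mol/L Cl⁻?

Precipitation begins when Q = Ksp.
Hg₂Cl₂(s) ⇌ Hg₂²⁺(aq) + 2 Cl⁻(aq)
Ksp = [Hg₂²⁺][Cl⁻]^2 = [Hg₂²⁺](2.07×10⁻²)^2
[Hg₂²⁺] = 1.93×10⁻¹⁸ / (2.07×10⁻²)^2 = 4.50×10⁻¹⁵
[Hg₂²⁺] = 4.50×10⁻¹⁵ mol/L

4.50×10⁻¹⁵ M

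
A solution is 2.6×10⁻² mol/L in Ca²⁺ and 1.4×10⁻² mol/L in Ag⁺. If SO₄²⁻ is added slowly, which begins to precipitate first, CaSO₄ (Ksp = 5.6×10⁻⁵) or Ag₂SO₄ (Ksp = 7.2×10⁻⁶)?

CaSO₄

Precipitation begins when Q = Ksp.
For CaSO₄: [SO₄²⁻] = (Ksp/[Ca²⁺]) = 2.2×10⁻³ mol/L
For Ag₂SO₄: [SO₄²⁻] = (Ksp/[Ag⁺]^2) = 3.7×10⁻² mol/L
Since CaSO₄ needs less SO₄²⁻ to reach saturation, it precipitates first.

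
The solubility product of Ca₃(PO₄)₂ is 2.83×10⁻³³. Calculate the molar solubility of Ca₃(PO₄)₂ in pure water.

1.21×10⁻⁷ M

Ca₃(PO₄)₂(s) ⇌ 3 Ca²⁺(aq) + 2 PO₄³⁻(aq)
If s mol/L of Ca₃(PO₄)₂ dissolves, [Ca²⁺] = 3s and [PO₄³⁻] = 2s.
Ksp = [Ca²⁺]^3[PO₄³⁻]^2 = (3s)^3 · (2s)^2 = 108s^5
108s^5 = 2.83×10⁻³³  ⇒  s^5 = 2.62×10⁻³⁵
Taking the 5th root, s = 1.21×10⁻⁷ M.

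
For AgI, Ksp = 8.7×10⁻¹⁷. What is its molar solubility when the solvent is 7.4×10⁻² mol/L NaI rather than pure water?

AgI(s) ⇌ Ag⁺(aq) + I⁻(aq)
Let s be the solubility of AgI here. The common ion gives [I⁻] ≈ 7.4×10⁻² mol/L, and [Ag⁺] = s.
Ksp = [Ag⁺][I⁻] = s(7.4×10⁻²)
s = 8.7×10⁻¹⁷ / (7.4×10⁻²) = 1.2×10⁻¹⁵
s = 1.2×10⁻¹⁵ mol/L

1.2×10⁻¹⁵ M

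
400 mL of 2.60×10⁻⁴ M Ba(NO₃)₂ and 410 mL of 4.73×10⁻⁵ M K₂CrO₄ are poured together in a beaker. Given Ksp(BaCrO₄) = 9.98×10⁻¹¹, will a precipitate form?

Yes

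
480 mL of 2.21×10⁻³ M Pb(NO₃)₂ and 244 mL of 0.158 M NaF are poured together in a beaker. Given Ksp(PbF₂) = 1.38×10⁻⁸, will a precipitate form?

The combined volume is 724 mL.
[Pb²⁺] = (2.21×10⁻³)(480)/724 = 1.47×10⁻³ M
[F⁻] = (0.158)(244)/724 = 5.32×10⁻² M
Q = [Pb²⁺][F⁻]^2 = 4.15×10⁻⁶
Q = 4.15×10⁻⁶ > Ksp = 1.38×10⁻⁸, so the solution is supersaturated and PbF₂ precipitates.

Yes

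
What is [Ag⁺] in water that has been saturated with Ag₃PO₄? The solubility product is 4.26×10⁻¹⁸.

5.98×10⁻⁵ M

Ag₃PO₄(s) ⇌ 3 Ag⁺(aq) + PO₄³⁻(aq)
For each mole of Ag₃PO₄ that dissolves per liter, [Ag⁺] = 3s and [PO₄³⁻] = s; let s denote this solubility.
Ksp = [Ag⁺]^3[PO₄³⁻] = (3s)^3 · s = 27s^4 = 4.26×10⁻¹⁸
s = 1.99×10⁻⁵ mol/L
[Ag⁺] = 3s = 5.98×10⁻⁵ mol/L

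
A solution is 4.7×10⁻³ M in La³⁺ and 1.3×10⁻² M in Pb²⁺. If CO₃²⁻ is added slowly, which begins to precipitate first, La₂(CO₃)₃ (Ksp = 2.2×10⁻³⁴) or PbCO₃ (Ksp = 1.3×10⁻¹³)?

A salt starts to precipitate once the ion product Q reaches its Ksp.
For La₂(CO₃)₃: [CO₃²⁻] = (Ksp/[La³⁺]^2)^(1/3) = 2.2×10⁻¹⁰ M
For PbCO₃: [CO₃²⁻] = (Ksp/[Pb²⁺]) = 1.0×10⁻¹¹ M
The smaller threshold [CO₃²⁻] is reached first, so PbCO₃ precipitates first.

PbCO₃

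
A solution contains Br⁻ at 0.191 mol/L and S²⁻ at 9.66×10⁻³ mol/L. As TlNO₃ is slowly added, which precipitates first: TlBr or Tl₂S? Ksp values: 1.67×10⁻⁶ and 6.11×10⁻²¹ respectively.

A salt starts to precipitate once the ion product Q reaches its Ksp.
For TlBr: [Tl⁺] = (Ksp/[Br⁻]) = 8.74×10⁻⁶ mol/L
For Tl₂S: [Tl⁺] = (Ksp/[S²⁻])^(1/2) = 7.95×10⁻¹⁰ mol/L
Tl₂S requires the lower [Tl⁺], so it precipitates first.

Tl₂S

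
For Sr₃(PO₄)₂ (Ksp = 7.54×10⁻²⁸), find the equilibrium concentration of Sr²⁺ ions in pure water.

4.42×10⁻⁶ M

Sr₃(PO₄)₂(s) ⇌ 3 Sr²⁺(aq) + 2 PO₄³⁻(aq)
Let s be the molar solubility. Then [Sr²⁺] = 3s and [PO₄³⁻] = 2s.
Ksp = [Sr²⁺]^3[PO₄³⁻]^2 = (3s)^3 · (2s)^2 = 108s^5 = 7.54×10⁻²⁸
s = 1.47×10⁻⁶ mol/L
[Sr²⁺] = 3s = 4.42×10⁻⁶ mol/L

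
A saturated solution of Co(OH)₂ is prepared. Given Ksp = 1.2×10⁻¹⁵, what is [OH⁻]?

Co(OH)₂(s) ⇌ Co²⁺(aq) + 2 OH⁻(aq)
For each mole of Co(OH)₂ that dissolves per liter, [Co²⁺] = s and [OH⁻] = 2s; let s denote this solubility.
Ksp = [Co²⁺][OH⁻]^2 = s · (2s)^2 = 4s^3 = 1.2×10⁻¹⁵
s = 6.7×10⁻⁶ mol L⁻¹
[OH⁻] = 2s = 1.3×10⁻⁵ mol L⁻¹

1.3×10⁻⁵ M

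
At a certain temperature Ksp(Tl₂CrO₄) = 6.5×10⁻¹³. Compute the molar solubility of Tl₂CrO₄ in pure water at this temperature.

5.5×10⁻⁵ M

Tl₂CrO₄(s) ⇌ 2 Tl⁺(aq) + CrO₄²⁻(aq)
Let s be the molar solubility. Then [Tl⁺] = 2s and [CrO₄²⁻] = s.
Ksp = [Tl⁺]^2[CrO₄²⁻] = (2s)^2 · s = 4s^3
4s^3 = 6.5×10⁻¹³  ⇒  s^3 = 1.6×10⁻¹³
s = (1.6×10⁻¹³)^(1/3) = 5.5×10⁻⁵ mol/L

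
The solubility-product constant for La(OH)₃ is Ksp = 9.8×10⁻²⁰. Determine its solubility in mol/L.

7.8×10⁻⁶ M

La(OH)₃(s) ⇌ La³⁺(aq) + 3 OH⁻(aq)
With molar solubility s: [La³⁺] = s, [OH⁻] = 3s.
Ksp = [La³⁺][OH⁻]^3 = s · (3s)^3 = 27s^4
27s^4 = 9.8×10⁻²⁰  ⇒  s^4 = 3.6×10⁻²¹
s = (3.6×10⁻²¹)^(1/4) = 7.8×10⁻⁶ mol/L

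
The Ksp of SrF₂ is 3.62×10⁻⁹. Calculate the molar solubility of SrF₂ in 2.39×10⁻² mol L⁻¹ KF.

SrF₂(s) ⇌ Sr²⁺(aq) + 2 F⁻(aq)
Let s be the solubility of SrF₂ here. The common ion gives [F⁻] ≈ 2.39×10⁻² mol L⁻¹, and [Sr²⁺] = s.
Ksp = [Sr²⁺][F⁻]^2 = s(2.39×10⁻²)^2
s = 3.62×10⁻⁹ / (2.39×10⁻²)^2 = 6.34×10⁻⁶
s = 6.34×10⁻⁶ mol L⁻¹

6.34×10⁻⁶ M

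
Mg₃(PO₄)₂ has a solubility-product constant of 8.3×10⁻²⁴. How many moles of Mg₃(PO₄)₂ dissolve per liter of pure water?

Mg₃(PO₄)₂(s) ⇌ 3 Mg²⁺(aq) + 2 PO₄³⁻(aq)
With molar solubility s: [Mg²⁺] = 3s, [PO₄³⁻] = 2s.
Ksp = [Mg²⁺]^3[PO₄³⁻]^2 = (3s)^3 · (2s)^2 = 108s^5
108s^5 = 8.3×10⁻²⁴  ⇒  s^5 = 7.7×10⁻²⁶
s = (7.7×10⁻²⁶)^(1/5) = 9.5×10⁻⁶ mol L⁻¹

9.5×10⁻⁶ M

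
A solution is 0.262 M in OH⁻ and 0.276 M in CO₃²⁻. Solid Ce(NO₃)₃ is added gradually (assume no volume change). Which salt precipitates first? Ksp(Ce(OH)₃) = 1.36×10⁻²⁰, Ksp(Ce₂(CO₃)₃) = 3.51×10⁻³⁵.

Ce(OH)₃

Precipitation begins when Q = Ksp.
For Ce(OH)₃: [Ce³⁺] = (Ksp/[OH⁻]^3) = 7.56×10⁻¹⁹ M
For Ce₂(CO₃)₃: [Ce³⁺] = (Ksp/[CO₃²⁻]^3)^(1/2) = 4.09×10⁻¹⁷ M
Ce(OH)₃ requires the lower [Ce³⁺], so it precipitates first.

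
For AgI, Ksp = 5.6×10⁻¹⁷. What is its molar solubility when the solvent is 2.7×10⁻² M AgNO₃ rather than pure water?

2.1×10⁻¹⁵ M

AgI(s) ⇌ Ag⁺(aq) + I⁻(aq)
The solution already contains Ag⁺ at 2.7×10⁻² M. Let s be the molar solubility of AgI.
[Ag⁺] ≈ 2.7×10⁻² M (common ion dominates); [I⁻] = s.
Ksp = [Ag⁺][I⁻] = (2.7×10⁻²)s
s = 5.6×10⁻¹⁷ / (2.7×10⁻²) = 2.1×10⁻¹⁵
s = 2.1×10⁻¹⁵ M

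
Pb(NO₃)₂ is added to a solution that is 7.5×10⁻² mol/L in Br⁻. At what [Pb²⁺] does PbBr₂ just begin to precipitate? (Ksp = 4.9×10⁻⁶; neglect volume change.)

Each salt precipitates once Q = Ksp for that salt.
PbBr₂(s) ⇌ Pb²⁺(aq) + 2 Br⁻(aq)
Ksp = [Pb²⁺][Br⁻]^2 = [Pb²⁺](7.5×10⁻²)^2
[Pb²⁺] = 4.9×10⁻⁶ / (7.5×10⁻²)^2 = 8.7×10⁻⁴
[Pb²⁺] = 8.7×10⁻⁴ mol/L

8.7×10⁻⁴ M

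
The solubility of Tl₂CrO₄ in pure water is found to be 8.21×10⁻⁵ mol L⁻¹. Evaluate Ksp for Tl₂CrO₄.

Ksp = 2.21×10⁻¹²

Tl₂CrO₄(s) ⇌ 2 Tl⁺(aq) + CrO₄²⁻(aq)
With molar solubility s: [Tl⁺] = 2s, [CrO₄²⁻] = s.
Ksp = [Tl⁺]^2[CrO₄²⁻] = (2s)^2 · s = 4s^3
Ksp = 4 × (8.21×10⁻⁵)^3 = 2.21×10⁻¹²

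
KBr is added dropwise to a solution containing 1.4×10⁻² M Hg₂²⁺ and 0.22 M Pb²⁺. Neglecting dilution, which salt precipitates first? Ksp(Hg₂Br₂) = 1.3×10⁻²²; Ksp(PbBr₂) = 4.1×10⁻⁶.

Precipitation of each salt begins when its ion product equals Ksp.
For Hg₂Br₂: [Br⁻] = (Ksp/[Hg₂²⁺])^(1/2) = 9.6×10⁻¹¹ M
For PbBr₂: [Br⁻] = (Ksp/[Pb²⁺])^(1/2) = 4.3×10⁻³ M
Since Hg₂Br₂ needs less Br⁻ to reach saturation, it precipitates first.

Hg₂Br₂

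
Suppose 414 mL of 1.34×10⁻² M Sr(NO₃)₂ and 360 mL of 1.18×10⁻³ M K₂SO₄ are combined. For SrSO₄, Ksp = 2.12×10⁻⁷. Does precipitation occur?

After mixing, V = 414 mL + 360 mL = 774 mL.
[Sr²⁺] = (1.34×10⁻²)(414)/774 = 7.17×10⁻³ M
[SO₄²⁻] = (1.18×10⁻³)(360)/774 = 5.49×10⁻⁴ M
Q = [Sr²⁺][SO₄²⁻] = 3.93×10⁻⁶
Because Q > Ksp (3.93×10⁻⁶ vs 2.12×10⁻⁷), a precipitate of SrSO₄ forms.

Yes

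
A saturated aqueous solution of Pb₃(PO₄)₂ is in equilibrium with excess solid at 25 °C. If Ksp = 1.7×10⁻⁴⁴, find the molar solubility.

6.9×10⁻¹⁰ M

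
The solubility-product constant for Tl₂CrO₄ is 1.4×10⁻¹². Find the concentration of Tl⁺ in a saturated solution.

Tl₂CrO₄(s) ⇌ 2 Tl⁺(aq) + CrO₄²⁻(aq)
If s mol/L of Tl₂CrO₄ dissolves, [Tl⁺] = 2s and [CrO₄²⁻] = s.
Ksp = [Tl⁺]^2[CrO₄²⁻] = (2s)^2 · s = 4s^3 = 1.4×10⁻¹²
s = 7.0×10⁻⁵ mol L⁻¹
[Tl⁺] = 2s = 1.4×10⁻⁴ mol L⁻¹

1.4×10⁻⁴ M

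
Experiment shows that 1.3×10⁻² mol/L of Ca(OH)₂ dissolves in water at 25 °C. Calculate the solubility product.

Ca(OH)₂(s) ⇌ Ca²⁺(aq) + 2 OH⁻(aq)
Let s be the molar solubility. Then [Ca²⁺] = s and [OH⁻] = 2s.
Ksp = [Ca²⁺][OH⁻]^2 = s · (2s)^2 = 4s^3
Ksp = 4 × (1.3×10⁻²)^3 = 8.8×10⁻⁶

Ksp = 8.8×10⁻⁶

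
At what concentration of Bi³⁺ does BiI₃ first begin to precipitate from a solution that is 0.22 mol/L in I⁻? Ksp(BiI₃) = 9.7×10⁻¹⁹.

9.1×10⁻¹⁷ M

Precipitation of each salt begins when its ion product equals Ksp.
BiI₃(s) ⇌ Bi³⁺(aq) + 3 I⁻(aq)
Ksp = [Bi³⁺][I⁻]^3 = [Bi³⁺](0.22)^3
[Bi³⁺] = 9.7×10⁻¹⁹ / (0.22)^3 = 9.1×10⁻¹⁷
[Bi³⁺] = 9.1×10⁻¹⁷ mol/L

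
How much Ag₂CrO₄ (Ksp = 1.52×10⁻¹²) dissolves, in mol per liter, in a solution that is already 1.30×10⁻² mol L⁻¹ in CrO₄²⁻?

Ag₂CrO₄(s) ⇌ 2 Ag⁺(aq) + CrO₄²⁻(aq)
Let s be the solubility of Ag₂CrO₄ here. The common ion gives [CrO₄²⁻] ≈ 1.30×10⁻² mol L⁻¹, and [Ag⁺] = 2s.
Ksp = [Ag⁺]^2[CrO₄²⁻] = (2s)^2(1.30×10⁻²)
(2s)^2 = 1.52×10⁻¹² / (1.30×10⁻²) = 1.17×10⁻¹⁰
s = 5.41×10⁻⁶ mol L⁻¹

5.41×10⁻⁶ M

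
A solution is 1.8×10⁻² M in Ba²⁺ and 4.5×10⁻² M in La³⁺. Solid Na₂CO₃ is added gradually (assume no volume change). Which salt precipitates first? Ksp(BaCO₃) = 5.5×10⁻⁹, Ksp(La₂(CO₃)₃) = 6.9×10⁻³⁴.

La₂(CO₃)₃

The threshold for precipitation is Q = Ksp.
For BaCO₃: [CO₃²⁻] = (Ksp/[Ba²⁺]) = 3.1×10⁻⁷ M
For La₂(CO₃)₃: [CO₃²⁻] = (Ksp/[La³⁺]^2)^(1/3) = 7.0×10⁻¹¹ M
The smaller threshold [CO₃²⁻] is reached first, so La₂(CO₃)₃ precipitates first.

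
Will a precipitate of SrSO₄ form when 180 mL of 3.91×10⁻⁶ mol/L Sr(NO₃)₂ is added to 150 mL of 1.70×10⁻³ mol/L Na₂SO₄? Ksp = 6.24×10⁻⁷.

Total volume after mixing = 180 + 150 = 330 mL.
[Sr²⁺] = (3.91×10⁻⁶)(180)/330 = 2.13×10⁻⁶ mol/L
[SO₄²⁻] = (1.70×10⁻³)(150)/330 = 7.73×10⁻⁴ mol/L
Q = [Sr²⁺][SO₄²⁻] = 1.65×10⁻⁹
Q = 1.65×10⁻⁹ < Ksp = 6.24×10⁻⁷, so the solution is unsaturated and no precipitate forms.

No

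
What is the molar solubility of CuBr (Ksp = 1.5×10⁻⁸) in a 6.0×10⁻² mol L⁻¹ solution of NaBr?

2.5×10⁻⁷ M

CuBr(s) ⇌ Cu⁺(aq) + Br⁻(aq)
With Br⁻ already at 6.0×10⁻² mol L⁻¹ and s small, take [Br⁻] ≈ 6.0×10⁻² mol L⁻¹ and [Cu⁺] = s.
Ksp = [Cu⁺][Br⁻] = s(6.0×10⁻²)
s = 1.5×10⁻⁸ / (6.0×10⁻²) = 2.5×10⁻⁷
s = 2.5×10⁻⁷ mol L⁻¹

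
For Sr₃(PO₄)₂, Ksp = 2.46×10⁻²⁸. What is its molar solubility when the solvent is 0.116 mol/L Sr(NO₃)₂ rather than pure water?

Sr₃(PO₄)₂(s) ⇌ 3 Sr²⁺(aq) + 2 PO₄³⁻(aq)
The solution already contains Sr²⁺ at 0.116 mol/L. Let s be the molar solubility of Sr₃(PO₄)₂.
[Sr²⁺] ≈ 0.116 mol/L (common ion dominates); [PO₄³⁻] = 2s.
Ksp = [Sr²⁺]^3[PO₄³⁻]^2 = (0.116)^3(2s)^2
(2s)^2 = 2.46×10⁻²⁸ / (0.116)^3 = 1.58×10⁻²⁵
s = 1.98×10⁻¹³ mol/L

1.98×10⁻¹³ M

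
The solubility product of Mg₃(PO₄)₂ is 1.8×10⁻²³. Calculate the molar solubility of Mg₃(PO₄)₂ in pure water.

Mg₃(PO₄)₂(s) ⇌ 3 Mg²⁺(aq) + 2 PO₄³⁻(aq)
For each mole of Mg₃(PO₄)₂ that dissolves per liter, [Mg²⁺] = 3s and [PO₄³⁻] = 2s; let s denote this solubility.
Ksp = [Mg²⁺]^3[PO₄³⁻]^2 = (3s)^3 · (2s)^2 = 108s^5
108s^5 = 1.8×10⁻²³  ⇒  s^5 = 1.7×10⁻²⁵
s = (1.7×10⁻²⁵)^(1/5) = 1.1×10⁻⁵ mol L⁻¹

1.1×10⁻⁵ M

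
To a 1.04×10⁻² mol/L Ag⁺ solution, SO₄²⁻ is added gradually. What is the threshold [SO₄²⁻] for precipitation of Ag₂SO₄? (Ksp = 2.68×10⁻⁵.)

0.248 M

The threshold for precipitation is Q = Ksp.
Ag₂SO₄(s) ⇌ 2 Ag⁺(aq) + SO₄²⁻(aq)
Ksp = [Ag⁺]^2[SO₄²⁻] = [SO₄²⁻](1.04×10⁻²)^2
[SO₄²⁻] = 2.68×10⁻⁵ / (1.04×10⁻²)^2 = 0.248
[SO₄²⁻] = 0.248 mol/L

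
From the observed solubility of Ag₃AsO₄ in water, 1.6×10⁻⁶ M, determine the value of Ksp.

Ag₃AsO₄(s) ⇌ 3 Ag⁺(aq) + AsO₄³⁻(aq)
If s mol/L of Ag₃AsO₄ dissolves, [Ag⁺] = 3s and [AsO₄³⁻] = s.
Ksp = [Ag⁺]^3[AsO₄³⁻] = (3s)^3 · s = 27s^4
Ksp = 27 × (1.6×10⁻⁶)^4 = 1.8×10⁻²²

Ksp = 1.8×10⁻²²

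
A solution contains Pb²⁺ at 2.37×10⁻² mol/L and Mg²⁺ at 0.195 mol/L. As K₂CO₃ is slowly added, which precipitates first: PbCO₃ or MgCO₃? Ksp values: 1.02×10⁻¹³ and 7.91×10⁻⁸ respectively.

PbCO₃

A salt starts to precipitate once the ion product Q reaches its Ksp.
For PbCO₃: [CO₃²⁻] = (Ksp/[Pb²⁺]) = 4.30×10⁻¹² mol/L
For MgCO₃: [CO₃²⁻] = (Ksp/[Mg²⁺]) = 4.06×10⁻⁷ mol/L
PbCO₃ requires the lower [CO₃²⁻], so it precipitates first.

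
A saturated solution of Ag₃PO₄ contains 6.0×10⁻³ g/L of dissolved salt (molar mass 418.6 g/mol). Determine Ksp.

Ksp = 1.1×10⁻¹⁸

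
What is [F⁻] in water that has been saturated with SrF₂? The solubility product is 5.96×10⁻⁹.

SrF₂(s) ⇌ Sr²⁺(aq) + 2 F⁻(aq)
If s mol/L of SrF₂ dissolves, [Sr²⁺] = s and [F⁻] = 2s.
Ksp = [Sr²⁺][F⁻]^2 = s · (2s)^2 = 4s^3 = 5.96×10⁻⁹
s = 1.14×10⁻³ mol L⁻¹
[F⁻] = 2s = 2.28×10⁻³ mol L⁻¹

2.28×10⁻³ M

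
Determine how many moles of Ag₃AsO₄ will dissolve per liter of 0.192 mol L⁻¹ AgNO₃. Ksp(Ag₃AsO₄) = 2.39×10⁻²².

3.38×10⁻²⁰ M

Ag₃AsO₄(s) ⇌ 3 Ag⁺(aq) + AsO₄³⁻(aq)
With Ag⁺ already at 0.192 mol L⁻¹ and s small, take [Ag⁺] ≈ 0.192 mol L⁻¹ and [AsO₄³⁻] = s.
Ksp = [Ag⁺]^3[AsO₄³⁻] = (0.192)^3s
s = 2.39×10⁻²² / (0.192)^3 = 3.38×10⁻²⁰
s = 3.38×10⁻²⁰ mol L⁻¹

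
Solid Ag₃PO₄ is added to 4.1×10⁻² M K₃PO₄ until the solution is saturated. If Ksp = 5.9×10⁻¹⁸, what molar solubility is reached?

1.7×10⁻⁶ M

Ag₃PO₄(s) ⇌ 3 Ag⁺(aq) + PO₄³⁻(aq)
The solution already contains PO₄³⁻ at 4.1×10⁻² M. Let s be the molar solubility of Ag₃PO₄.
[PO₄³⁻] ≈ 4.1×10⁻² M (common ion dominates); [Ag⁺] = 3s.
Ksp = [Ag⁺]^3[PO₄³⁻] = (3s)^3(4.1×10⁻²)
(3s)^3 = 5.9×10⁻¹⁸ / (4.1×10⁻²) = 1.4×10⁻¹⁶
s = 1.7×10⁻⁶ M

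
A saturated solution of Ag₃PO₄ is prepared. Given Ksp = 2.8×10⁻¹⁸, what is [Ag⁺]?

5.4×10⁻⁵ M

Ag₃PO₄(s) ⇌ 3 Ag⁺(aq) + PO₄³⁻(aq)
With molar solubility s: [Ag⁺] = 3s, [PO₄³⁻] = s.
Ksp = [Ag⁺]^3[PO₄³⁻] = (3s)^3 · s = 27s^4 = 2.8×10⁻¹⁸
s = 1.8×10⁻⁵ M
[Ag⁺] = 3s = 5.4×10⁻⁵ M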